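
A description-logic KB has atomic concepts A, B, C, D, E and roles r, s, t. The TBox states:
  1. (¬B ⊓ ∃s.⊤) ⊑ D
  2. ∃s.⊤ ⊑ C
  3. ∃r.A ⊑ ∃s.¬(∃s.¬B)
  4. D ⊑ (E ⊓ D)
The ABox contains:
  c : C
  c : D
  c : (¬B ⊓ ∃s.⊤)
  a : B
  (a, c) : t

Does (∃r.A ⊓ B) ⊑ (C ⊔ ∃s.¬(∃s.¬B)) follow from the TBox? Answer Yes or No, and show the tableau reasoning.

1. (∃r.A ⊓ B) ⊑ (C ⊔ ∃s.¬(∃s.¬B))  ⇔  ((∃r.A ⊓ B) ⊓ (¬C ⊓ ∀s.∃s.¬B)) unsat w.r.t. T
   all branches close; clash {C, ¬C} at x₀
2. Hence (∃r.A ⊓ B) ⊑ (C ⊔ ∃s.¬(∃s.¬B)): entailed.

Yes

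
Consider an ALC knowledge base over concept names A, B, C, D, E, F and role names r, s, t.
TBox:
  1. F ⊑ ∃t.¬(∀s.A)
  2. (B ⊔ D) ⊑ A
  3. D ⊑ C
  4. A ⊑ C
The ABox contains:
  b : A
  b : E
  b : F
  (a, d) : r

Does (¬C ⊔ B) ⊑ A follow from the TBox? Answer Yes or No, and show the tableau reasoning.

No

1. (¬C ⊔ B) ⊑ A  ⇔  ((¬C ⊔ B) ⊓ ¬A) unsat w.r.t. T
   open: L(x₀) ⊇ {¬A, ¬B, ¬C, ¬D, ¬F}
2. Hence (¬C ⊔ B) ⊑ A: not entailed.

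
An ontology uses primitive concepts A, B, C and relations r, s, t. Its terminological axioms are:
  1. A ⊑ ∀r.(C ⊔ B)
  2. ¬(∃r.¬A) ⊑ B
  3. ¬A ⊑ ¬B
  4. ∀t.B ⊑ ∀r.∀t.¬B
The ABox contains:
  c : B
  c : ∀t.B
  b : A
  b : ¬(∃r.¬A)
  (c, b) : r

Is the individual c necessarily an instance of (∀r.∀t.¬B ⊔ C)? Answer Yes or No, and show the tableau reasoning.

1. c : (∀r.∀t.¬B ⊔ C)?  L(c) = {B, ∀t.B} ∪ {(∃r.∃t.B ⊓ ¬C)}
   clash {B, ¬B} at c — c ∈ (∀r.∀t.¬B ⊔ C)
2. Hence c : (∀r.∀t.¬B ⊔ C): entailed.

Yes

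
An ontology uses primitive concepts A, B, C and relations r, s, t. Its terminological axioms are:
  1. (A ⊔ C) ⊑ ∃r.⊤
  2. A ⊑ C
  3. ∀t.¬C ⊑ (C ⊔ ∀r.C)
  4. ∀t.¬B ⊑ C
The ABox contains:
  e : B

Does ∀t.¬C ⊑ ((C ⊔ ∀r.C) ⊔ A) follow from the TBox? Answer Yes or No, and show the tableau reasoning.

1. ∀t.¬C ⊑ ((C ⊔ ∀r.C) ⊔ A)  ⇔  (∀t.¬C ⊓ ((¬C ⊓ ∃r.¬C) ⊓ ¬A)) unsat w.r.t. T
   all branches close; clash {C, ¬C} at x₀
2. Hence ∀t.¬C ⊑ ((C ⊔ ∀r.C) ⊔ A): entailed.

Yes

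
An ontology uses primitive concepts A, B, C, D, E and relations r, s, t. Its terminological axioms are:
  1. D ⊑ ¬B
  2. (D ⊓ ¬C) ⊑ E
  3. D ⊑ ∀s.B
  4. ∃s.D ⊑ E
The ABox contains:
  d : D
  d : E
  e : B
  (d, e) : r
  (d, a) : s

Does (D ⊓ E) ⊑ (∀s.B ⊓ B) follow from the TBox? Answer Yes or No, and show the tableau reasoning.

No

1. (D ⊓ E) ⊑ (∀s.B ⊓ B)  ⇔  ((D ⊓ E) ⊓ (∃s.¬B ⊔ ¬B)) unsat w.r.t. T
   apply at x₀: D⊑¬B; D⊑∀s.B
   open: L(x₀) ⊇ {D, E, ¬B, ∀s.B}
2. Hence (D ⊓ E) ⊑ (∀s.B ⊓ B): not entailed.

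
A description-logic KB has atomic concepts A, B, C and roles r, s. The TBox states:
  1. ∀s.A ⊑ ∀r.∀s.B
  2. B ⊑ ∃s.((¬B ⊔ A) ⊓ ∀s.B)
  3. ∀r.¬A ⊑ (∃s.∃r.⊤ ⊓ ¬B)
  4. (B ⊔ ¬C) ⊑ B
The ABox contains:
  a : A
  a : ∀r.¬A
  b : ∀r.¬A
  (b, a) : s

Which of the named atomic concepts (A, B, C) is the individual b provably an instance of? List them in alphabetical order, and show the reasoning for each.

1. b : A?  L(b) = {∀r.¬A} ∪ {¬A}
   apply at b: ∀r.¬A⊑(∃s.∃r.⊤ ⊓ ¬B)
   open: L(b) ⊇ {C, ¬A, ¬B, ∀r.¬A, ∃s.¬A, …} (+ ∃-successors) — b ∉ A possible
2. b : B?  L(b) = {∀r.¬A} ∪ {¬B}
   apply at b: ∀r.¬A⊑(∃s.∃r.⊤ ⊓ ¬B)
   open: L(b) ⊇ {C, ¬B, ∀r.¬A, ∃s.¬A, ∃s.∃r.⊤} (+ ∃-successors) — b ∉ B possible
3. b : C?  L(b) = {∀r.¬A} ∪ {¬C}
   clash {B, ¬B} at b — b ∈ C
4. Entailed for b: {C}

{C}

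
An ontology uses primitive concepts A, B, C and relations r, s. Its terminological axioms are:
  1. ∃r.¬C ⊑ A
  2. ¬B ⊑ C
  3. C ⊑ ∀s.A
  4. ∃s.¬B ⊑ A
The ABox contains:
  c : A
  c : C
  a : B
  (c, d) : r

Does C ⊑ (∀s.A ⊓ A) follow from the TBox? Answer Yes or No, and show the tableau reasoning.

1. C ⊑ (∀s.A ⊓ A)  ⇔  (C ⊓ (∃s.¬A ⊔ ¬A)) unsat w.r.t. T
   apply at x₀: C⊑∀s.A
   open: L(x₀) ⊇ {C, ¬A, ∀r.C, ∀s.A, ∀s.B}
2. Hence C ⊑ (∀s.A ⊓ A): not entailed.

No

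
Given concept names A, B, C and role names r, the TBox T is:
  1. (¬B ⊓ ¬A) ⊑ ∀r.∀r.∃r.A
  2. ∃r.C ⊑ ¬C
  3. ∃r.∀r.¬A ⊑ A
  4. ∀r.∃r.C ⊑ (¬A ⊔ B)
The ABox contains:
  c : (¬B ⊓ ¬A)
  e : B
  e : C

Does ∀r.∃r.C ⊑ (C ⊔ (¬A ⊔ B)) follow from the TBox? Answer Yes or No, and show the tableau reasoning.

Yes

1. ∀r.∃r.C ⊑ (C ⊔ (¬A ⊔ B))  ⇔  (∀r.∃r.C ⊓ (¬C ⊓ (A ⊓ ¬B))) unsat w.r.t. T
   all branches close; clash {B, ¬B} at x₀
2. Hence ∀r.∃r.C ⊑ (C ⊔ (¬A ⊔ B)): entailed.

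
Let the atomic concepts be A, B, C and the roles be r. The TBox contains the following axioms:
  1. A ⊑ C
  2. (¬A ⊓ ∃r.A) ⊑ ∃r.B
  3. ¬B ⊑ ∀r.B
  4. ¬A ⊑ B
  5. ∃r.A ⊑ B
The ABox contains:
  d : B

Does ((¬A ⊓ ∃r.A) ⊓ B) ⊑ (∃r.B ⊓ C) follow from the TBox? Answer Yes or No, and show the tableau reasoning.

1. ((¬A ⊓ ∃r.A) ⊓ B) ⊑ (∃r.B ⊓ C)  ⇔  (((¬A ⊓ ∃r.A) ⊓ B) ⊓ (∀r.¬B ⊔ ¬C)) unsat w.r.t. T
   apply at x₀: (¬A ⊓ ∃r.A)⊑∃r.B
   open: L(x₀) ⊇ {B, ¬A, ¬C, ∃r.A, ∃r.B} (+ ∃-successors)
2. Hence ((¬A ⊓ ∃r.A) ⊓ B) ⊑ (∃r.B ⊓ C): not entailed.

No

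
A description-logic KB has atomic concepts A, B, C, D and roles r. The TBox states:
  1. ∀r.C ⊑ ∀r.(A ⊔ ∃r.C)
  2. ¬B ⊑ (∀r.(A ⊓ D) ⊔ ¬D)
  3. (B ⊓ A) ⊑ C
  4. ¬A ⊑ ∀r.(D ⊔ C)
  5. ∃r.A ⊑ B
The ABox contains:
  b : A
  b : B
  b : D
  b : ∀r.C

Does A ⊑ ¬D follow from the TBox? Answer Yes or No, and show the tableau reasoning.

1. A ⊑ ¬D  ⇔  (A ⊓ D) unsat w.r.t. T
   open: L(x₀) ⊇ {A, D, ¬B, ∀r.(A ⊓ D), ∀r.(A ⊔ ∃r.C), …}
2. Hence A ⊑ ¬D: not entailed.

No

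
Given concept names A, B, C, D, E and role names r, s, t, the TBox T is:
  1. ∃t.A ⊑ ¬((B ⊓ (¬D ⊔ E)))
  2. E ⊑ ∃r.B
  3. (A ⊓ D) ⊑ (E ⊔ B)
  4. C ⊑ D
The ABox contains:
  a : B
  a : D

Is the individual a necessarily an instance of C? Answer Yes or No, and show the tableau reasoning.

1. a : C?  L(a) = {B, D} ∪ {¬C}
   open: L(a) ⊇ {B, D, ¬A, ¬C, ¬E, …} — a ∉ C possible
2. Hence a : C: not entailed.

No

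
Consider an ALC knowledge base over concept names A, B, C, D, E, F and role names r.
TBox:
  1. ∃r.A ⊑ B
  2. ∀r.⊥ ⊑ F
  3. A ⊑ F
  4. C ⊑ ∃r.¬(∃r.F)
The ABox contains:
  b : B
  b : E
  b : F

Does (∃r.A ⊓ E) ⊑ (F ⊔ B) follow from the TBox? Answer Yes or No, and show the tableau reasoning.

Yes

1. (∃r.A ⊓ E) ⊑ (F ⊔ B)  ⇔  ((∃r.A ⊓ E) ⊓ (¬F ⊓ ¬B)) unsat w.r.t. T
   all branches close; clash {F, ¬F} at x₀
2. Hence (∃r.A ⊓ E) ⊑ (F ⊔ B): entailed.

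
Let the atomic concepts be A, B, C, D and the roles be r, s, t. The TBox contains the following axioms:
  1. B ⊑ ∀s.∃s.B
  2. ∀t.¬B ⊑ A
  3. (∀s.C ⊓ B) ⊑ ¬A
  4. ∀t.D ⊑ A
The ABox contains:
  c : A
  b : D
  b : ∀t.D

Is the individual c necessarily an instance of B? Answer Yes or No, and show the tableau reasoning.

No

1. c : B?  L(c) = {A} ∪ {¬B}
   open: L(c) ⊇ {A, ¬B} — c ∉ B possible
2. Hence c : B: not entailed.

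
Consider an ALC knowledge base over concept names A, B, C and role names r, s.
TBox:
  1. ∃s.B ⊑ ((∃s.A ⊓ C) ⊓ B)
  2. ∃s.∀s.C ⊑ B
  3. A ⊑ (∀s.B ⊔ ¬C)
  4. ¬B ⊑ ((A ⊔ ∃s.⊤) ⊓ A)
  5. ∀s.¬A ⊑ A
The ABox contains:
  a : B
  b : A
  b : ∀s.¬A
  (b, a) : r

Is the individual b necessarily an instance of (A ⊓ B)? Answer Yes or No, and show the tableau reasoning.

1. b : (A ⊓ B)?  L(b) = {A, ∀s.¬A} ∪ {(¬A ⊔ ¬B)}
   apply at b: A⊑(∀s.B ⊔ ¬C)
   open: L(b) ⊇ {A, ¬B, ∀s.B, ∀s.¬A, ∀s.¬B, …} — b ∉ (A ⊓ B) possible
2. Hence b : (A ⊓ B): not entailed.

No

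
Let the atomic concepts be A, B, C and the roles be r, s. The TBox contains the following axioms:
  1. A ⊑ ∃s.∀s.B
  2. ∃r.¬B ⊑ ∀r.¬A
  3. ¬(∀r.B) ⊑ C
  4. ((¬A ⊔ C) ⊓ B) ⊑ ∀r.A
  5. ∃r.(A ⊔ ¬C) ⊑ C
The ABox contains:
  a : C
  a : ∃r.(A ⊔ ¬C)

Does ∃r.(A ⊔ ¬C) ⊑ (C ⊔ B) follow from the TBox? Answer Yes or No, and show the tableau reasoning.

Yes

1. ∃r.(A ⊔ ¬C) ⊑ (C ⊔ B)  ⇔  (∃r.(A ⊔ ¬C) ⊓ (¬C ⊓ ¬B)) unsat w.r.t. T
   all branches close; clash {C, ¬C} at x₀
2. Hence ∃r.(A ⊔ ¬C) ⊑ (C ⊔ B): entailed.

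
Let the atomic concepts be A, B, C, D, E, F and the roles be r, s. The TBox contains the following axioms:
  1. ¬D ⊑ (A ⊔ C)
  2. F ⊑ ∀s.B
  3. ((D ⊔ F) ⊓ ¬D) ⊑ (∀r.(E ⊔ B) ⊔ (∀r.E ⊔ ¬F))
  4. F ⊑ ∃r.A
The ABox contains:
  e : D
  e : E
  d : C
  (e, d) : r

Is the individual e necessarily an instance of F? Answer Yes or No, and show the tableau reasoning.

1. e : F?  L(e) = {D, E} ∪ {¬F}
   open: L(e) ⊇ {D, E, ¬F} — e ∉ F possible
2. Hence e : F: not entailed.

No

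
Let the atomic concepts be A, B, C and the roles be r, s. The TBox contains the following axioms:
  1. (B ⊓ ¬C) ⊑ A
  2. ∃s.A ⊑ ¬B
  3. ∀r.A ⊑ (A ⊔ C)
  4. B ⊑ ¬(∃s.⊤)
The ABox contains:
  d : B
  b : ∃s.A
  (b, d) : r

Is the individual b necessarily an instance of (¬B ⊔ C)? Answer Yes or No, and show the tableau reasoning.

1. b : (¬B ⊔ C)?  L(b) = {∃s.A} ∪ {(B ⊓ ¬C)}
   clash {B, ¬B} at b — b ∈ (¬B ⊔ C)
2. Hence b : (¬B ⊔ C): entailed.

Yes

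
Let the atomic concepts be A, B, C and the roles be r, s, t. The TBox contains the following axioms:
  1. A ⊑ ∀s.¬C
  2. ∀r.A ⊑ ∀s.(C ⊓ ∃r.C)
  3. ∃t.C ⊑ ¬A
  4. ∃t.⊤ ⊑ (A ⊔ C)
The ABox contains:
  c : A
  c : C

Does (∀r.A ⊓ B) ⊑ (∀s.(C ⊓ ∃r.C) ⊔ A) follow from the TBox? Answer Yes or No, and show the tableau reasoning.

Yes

1. (∀r.A ⊓ B) ⊑ (∀s.(C ⊓ ∃r.C) ⊔ A)  ⇔  ((∀r.A ⊓ B) ⊓ (∃s.(¬C ⊔ ∀r.¬C) ⊓ ¬A)) unsat w.r.t. T
   all branches close; clash {C, ¬C} at an ∃-successor
2. Hence (∀r.A ⊓ B) ⊑ (∀s.(C ⊓ ∃r.C) ⊔ A): entailed.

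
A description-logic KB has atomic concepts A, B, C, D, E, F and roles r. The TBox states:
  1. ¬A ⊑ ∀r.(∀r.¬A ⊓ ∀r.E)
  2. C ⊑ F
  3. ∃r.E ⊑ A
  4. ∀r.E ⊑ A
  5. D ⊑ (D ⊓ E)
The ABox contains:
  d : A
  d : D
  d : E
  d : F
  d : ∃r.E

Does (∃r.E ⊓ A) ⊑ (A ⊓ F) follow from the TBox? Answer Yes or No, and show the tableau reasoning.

No

1. (∃r.E ⊓ A) ⊑ (A ⊓ F)  ⇔  ((∃r.E ⊓ A) ⊓ (¬A ⊔ ¬F)) unsat w.r.t. T
   open: L(x₀) ⊇ {A, ¬C, ¬D, ¬F, ∃r.E} (+ ∃-successors)
2. Hence (∃r.E ⊓ A) ⊑ (A ⊓ F): not entailed.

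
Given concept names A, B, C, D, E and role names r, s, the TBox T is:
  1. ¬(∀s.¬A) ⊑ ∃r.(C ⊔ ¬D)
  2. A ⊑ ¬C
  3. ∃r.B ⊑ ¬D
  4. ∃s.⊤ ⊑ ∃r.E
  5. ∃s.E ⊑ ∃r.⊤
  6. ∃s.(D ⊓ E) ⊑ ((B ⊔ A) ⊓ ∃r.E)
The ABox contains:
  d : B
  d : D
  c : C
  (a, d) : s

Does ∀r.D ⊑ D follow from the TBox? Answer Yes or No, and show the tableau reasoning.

1. ∀r.D ⊑ D  ⇔  (∀r.D ⊓ ¬D) unsat w.r.t. T
   open: L(x₀) ⊇ {¬A, ¬D, ∀r.D, ∀s.(¬D ⊔ ¬E), ∀s.¬A, …}
2. Hence ∀r.D ⊑ D: not entailed.

No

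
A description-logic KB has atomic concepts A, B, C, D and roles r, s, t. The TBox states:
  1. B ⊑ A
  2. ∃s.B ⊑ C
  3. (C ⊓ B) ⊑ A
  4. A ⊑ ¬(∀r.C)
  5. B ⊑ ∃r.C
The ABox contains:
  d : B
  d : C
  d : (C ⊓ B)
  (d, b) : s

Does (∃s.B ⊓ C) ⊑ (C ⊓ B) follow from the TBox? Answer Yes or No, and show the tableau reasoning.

No

1. (∃s.B ⊓ C) ⊑ (C ⊓ B)  ⇔  ((∃s.B ⊓ C) ⊓ (¬C ⊔ ¬B)) unsat w.r.t. T
   open: L(x₀) ⊇ {C, ¬A, ¬B, ∃s.B} (+ ∃-successors)
2. Hence (∃s.B ⊓ C) ⊑ (C ⊓ B): not entailed.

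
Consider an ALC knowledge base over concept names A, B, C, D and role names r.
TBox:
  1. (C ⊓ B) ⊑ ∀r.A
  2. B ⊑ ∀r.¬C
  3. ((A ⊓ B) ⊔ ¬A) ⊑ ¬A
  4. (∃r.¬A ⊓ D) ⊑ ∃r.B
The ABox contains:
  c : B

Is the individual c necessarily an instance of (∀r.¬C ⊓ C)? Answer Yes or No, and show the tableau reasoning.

No

1. c : (∀r.¬C ⊓ C)?  L(c) = {B} ∪ {(∃r.C ⊔ ¬C)}
   apply at c: B⊑∀r.¬C
   open: L(c) ⊇ {B, ¬A, ¬C, ∀r.A, ∀r.¬C} — c ∉ (∀r.¬C ⊓ C) possible
2. Hence c : (∀r.¬C ⊓ C): not entailed.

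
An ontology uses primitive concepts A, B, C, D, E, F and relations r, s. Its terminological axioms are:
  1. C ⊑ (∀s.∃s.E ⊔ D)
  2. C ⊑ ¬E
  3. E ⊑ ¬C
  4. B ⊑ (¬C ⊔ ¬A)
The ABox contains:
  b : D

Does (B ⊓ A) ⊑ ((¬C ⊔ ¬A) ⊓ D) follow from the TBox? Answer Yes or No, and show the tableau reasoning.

1. (B ⊓ A) ⊑ ((¬C ⊔ ¬A) ⊓ D)  ⇔  ((B ⊓ A) ⊓ ((C ⊓ A) ⊔ ¬D)) unsat w.r.t. T
   apply at x₀: B⊑(¬C ⊔ ¬A)
   open: L(x₀) ⊇ {A, B, ¬C, ¬D}
2. Hence (B ⊓ A) ⊑ ((¬C ⊔ ¬A) ⊓ D): not entailed.

No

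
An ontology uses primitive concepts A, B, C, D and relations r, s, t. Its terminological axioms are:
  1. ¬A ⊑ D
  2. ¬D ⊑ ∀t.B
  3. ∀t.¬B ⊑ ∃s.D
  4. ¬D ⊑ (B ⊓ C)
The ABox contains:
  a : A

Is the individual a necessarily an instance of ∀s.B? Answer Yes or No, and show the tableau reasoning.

1. a : ∀s.B?  L(a) = {A} ∪ {∃s.¬B}
   open: L(a) ⊇ {A, D, ∃s.¬B, ∃t.B} (+ ∃-successors) — a ∉ ∀s.B possible
2. Hence a : ∀s.B: not entailed.

No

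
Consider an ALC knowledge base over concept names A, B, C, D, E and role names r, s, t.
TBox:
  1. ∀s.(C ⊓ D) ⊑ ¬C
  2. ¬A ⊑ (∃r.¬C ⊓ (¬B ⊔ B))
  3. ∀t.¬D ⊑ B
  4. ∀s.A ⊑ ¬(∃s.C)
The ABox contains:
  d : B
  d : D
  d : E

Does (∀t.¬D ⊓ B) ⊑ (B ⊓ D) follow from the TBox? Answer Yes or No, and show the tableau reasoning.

No

1. (∀t.¬D ⊓ B) ⊑ (B ⊓ D)  ⇔  ((∀t.¬D ⊓ B) ⊓ (¬B ⊔ ¬D)) unsat w.r.t. T
   open: L(x₀) ⊇ {A, B, ¬D, ∀t.¬D, ∃s.(¬C ⊔ ¬D), …} (+ ∃-successors)
2. Hence (∀t.¬D ⊓ B) ⊑ (B ⊓ D): not entailed.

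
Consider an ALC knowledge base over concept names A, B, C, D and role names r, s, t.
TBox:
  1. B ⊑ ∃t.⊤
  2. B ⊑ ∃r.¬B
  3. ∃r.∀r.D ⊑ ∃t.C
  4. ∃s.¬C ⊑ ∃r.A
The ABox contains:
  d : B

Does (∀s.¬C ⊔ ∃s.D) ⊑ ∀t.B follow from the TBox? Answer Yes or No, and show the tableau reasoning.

1. (∀s.¬C ⊔ ∃s.D) ⊑ ∀t.B  ⇔  ((∀s.¬C ⊔ ∃s.D) ⊓ ∃t.¬B) unsat w.r.t. T
   open: L(x₀) ⊇ {¬B, ∀r.∃r.¬D, ∀s.C, ∀s.¬C, ∃t.¬B} (+ ∃-successors)
2. Hence (∀s.¬C ⊔ ∃s.D) ⊑ ∀t.B: not entailed.

No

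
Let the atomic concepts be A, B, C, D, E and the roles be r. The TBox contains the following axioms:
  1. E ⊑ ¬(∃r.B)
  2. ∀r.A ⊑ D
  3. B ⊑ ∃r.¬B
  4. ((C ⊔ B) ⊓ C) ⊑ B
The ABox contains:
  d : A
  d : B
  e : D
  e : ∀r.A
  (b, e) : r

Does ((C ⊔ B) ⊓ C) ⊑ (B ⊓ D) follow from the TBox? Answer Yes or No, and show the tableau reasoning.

1. ((C ⊔ B) ⊓ C) ⊑ (B ⊓ D)  ⇔  (((C ⊔ B) ⊓ C) ⊓ (¬B ⊔ ¬D)) unsat w.r.t. T
   apply at x₀: ((C ⊔ B) ⊓ C)⊑B
   open: L(x₀) ⊇ {B, C, ¬D, ¬E, ∃r.¬A, …} (+ ∃-successors)
2. Hence ((C ⊔ B) ⊓ C) ⊑ (B ⊓ D): not entailed.

No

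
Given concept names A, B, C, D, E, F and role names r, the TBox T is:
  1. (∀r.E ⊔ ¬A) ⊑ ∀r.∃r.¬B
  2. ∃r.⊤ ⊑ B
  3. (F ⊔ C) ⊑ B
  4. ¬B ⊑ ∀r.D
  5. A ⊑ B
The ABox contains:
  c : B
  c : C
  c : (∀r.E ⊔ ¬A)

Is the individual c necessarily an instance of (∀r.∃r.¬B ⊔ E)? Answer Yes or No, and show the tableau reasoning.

1. c : (∀r.∃r.¬B ⊔ E)?  L(c) = {B, C, (∀r.E ⊔ ¬A)} ∪ {(∃r.∀r.B ⊓ ¬E)}
   clash {B, ¬B} at an ∃-successor — c ∈ (∀r.∃r.¬B ⊔ E)
2. Hence c : (∀r.∃r.¬B ⊔ E): entailed.

Yes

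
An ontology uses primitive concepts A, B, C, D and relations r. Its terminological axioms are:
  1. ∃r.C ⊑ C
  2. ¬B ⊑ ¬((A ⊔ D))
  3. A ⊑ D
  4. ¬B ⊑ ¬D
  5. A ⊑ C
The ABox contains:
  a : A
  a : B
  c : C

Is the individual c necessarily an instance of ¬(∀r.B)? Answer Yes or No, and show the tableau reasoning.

No

1. c : ¬(∀r.B)?  L(c) = {C} ∪ {∀r.B}
   open: L(c) ⊇ {B, C, ¬A, ∀r.B} — c ∉ ¬(∀r.B) possible
2. Hence c : ¬(∀r.B): not entailed.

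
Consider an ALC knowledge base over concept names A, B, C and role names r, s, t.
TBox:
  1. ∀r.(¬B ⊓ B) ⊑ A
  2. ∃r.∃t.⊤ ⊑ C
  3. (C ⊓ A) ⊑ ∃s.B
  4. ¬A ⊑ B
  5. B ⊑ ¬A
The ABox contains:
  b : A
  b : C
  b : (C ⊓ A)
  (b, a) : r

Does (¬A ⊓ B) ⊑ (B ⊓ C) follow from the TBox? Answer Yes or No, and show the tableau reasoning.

1. (¬A ⊓ B) ⊑ (B ⊓ C)  ⇔  ((¬A ⊓ B) ⊓ (¬B ⊔ ¬C)) unsat w.r.t. T
   open: L(x₀) ⊇ {B, ¬A, ¬C, ∀r.∀t.⊥, ∃r.(B ⊔ ¬B)} (+ ∃-successors)
2. Hence (¬A ⊓ B) ⊑ (B ⊓ C): not entailed.

No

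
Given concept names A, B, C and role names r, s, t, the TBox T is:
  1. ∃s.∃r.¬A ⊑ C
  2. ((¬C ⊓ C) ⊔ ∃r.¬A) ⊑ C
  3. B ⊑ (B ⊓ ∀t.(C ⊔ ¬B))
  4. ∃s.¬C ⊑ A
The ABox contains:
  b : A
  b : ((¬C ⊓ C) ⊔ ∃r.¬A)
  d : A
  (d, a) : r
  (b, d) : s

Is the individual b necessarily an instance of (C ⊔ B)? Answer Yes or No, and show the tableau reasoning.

1. b : (C ⊔ B)?  L(b) = {A, ((¬C ⊓ C) ⊔ ∃r.¬A)} ∪ {(¬C ⊓ ¬B)}
   clash {C, ¬C} at b — b ∈ (C ⊔ B)
2. Hence b : (C ⊔ B): entailed.

Yes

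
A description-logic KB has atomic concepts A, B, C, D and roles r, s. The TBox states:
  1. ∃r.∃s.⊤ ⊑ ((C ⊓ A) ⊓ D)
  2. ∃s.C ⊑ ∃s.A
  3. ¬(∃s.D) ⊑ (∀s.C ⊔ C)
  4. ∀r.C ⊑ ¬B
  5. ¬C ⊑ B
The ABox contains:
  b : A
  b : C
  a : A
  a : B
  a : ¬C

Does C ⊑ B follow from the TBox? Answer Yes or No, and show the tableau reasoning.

1. C ⊑ B  ⇔  (C ⊓ ¬B) unsat w.r.t. T
   open: L(x₀) ⊇ {C, ¬B, ∀r.∀s.⊥, ∀s.¬C, ∃s.D} (+ ∃-successors)
2. Hence C ⊑ B: not entailed.

No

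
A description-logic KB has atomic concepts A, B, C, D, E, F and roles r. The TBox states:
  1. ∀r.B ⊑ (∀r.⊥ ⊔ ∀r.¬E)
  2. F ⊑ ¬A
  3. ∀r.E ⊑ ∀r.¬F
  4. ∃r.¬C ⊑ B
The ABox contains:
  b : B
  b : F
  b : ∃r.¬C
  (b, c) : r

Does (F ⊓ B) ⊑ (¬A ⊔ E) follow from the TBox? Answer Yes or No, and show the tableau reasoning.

Yes

1. (F ⊓ B) ⊑ (¬A ⊔ E)  ⇔  ((F ⊓ B) ⊓ (A ⊓ ¬E)) unsat w.r.t. T
   all branches close; clash {A, ¬A} at x₀
2. Hence (F ⊓ B) ⊑ (¬A ⊔ E): entailed.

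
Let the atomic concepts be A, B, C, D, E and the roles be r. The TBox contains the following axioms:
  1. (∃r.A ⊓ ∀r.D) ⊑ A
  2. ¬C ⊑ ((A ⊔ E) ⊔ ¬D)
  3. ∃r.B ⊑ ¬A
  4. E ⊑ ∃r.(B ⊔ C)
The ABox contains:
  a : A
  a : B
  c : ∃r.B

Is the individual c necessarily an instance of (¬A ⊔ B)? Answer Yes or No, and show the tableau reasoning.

1. c : (¬A ⊔ B)?  L(c) = {∃r.B} ∪ {(A ⊓ ¬B)}
   clash {A, ¬A} at c — c ∈ (¬A ⊔ B)
2. Hence c : (¬A ⊔ B): entailed.

Yes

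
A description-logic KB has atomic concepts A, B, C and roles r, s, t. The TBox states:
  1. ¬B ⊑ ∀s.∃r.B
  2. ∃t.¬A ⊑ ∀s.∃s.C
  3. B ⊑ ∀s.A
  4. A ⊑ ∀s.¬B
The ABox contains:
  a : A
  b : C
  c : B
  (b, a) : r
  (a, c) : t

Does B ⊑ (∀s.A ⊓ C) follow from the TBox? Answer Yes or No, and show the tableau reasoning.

1. B ⊑ (∀s.A ⊓ C)  ⇔  (B ⊓ (∃s.¬A ⊔ ¬C)) unsat w.r.t. T
   apply at x₀: B⊑∀s.A
   open: L(x₀) ⊇ {B, ¬A, ¬C, ∀s.A, ∀t.A}
2. Hence B ⊑ (∀s.A ⊓ C): not entailed.

No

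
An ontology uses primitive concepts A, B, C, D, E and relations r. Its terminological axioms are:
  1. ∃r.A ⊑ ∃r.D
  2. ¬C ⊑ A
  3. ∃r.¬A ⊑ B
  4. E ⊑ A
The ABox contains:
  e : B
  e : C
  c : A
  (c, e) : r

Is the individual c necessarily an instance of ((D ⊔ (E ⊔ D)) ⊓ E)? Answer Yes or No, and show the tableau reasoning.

No

1. c : ((D ⊔ (E ⊔ D)) ⊓ E)?  L(c) = {A} ∪ {((¬D ⊓ (¬E ⊓ ¬D)) ⊔ ¬E)}
   open: L(c) ⊇ {A, ¬D, ¬E, ∀r.A, ∃r.D} (+ ∃-successors) — c ∉ ((D ⊔ (E ⊔ D)) ⊓ E) possible
2. Hence c : ((D ⊔ (E ⊔ D)) ⊓ E): not entailed.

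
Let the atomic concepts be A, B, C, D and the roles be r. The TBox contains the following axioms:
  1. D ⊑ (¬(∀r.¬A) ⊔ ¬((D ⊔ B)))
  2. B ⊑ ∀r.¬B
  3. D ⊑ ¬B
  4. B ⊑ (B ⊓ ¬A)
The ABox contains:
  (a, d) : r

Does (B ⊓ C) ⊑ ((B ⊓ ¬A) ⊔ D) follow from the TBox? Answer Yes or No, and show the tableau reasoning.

Yes

1. (B ⊓ C) ⊑ ((B ⊓ ¬A) ⊔ D)  ⇔  ((B ⊓ C) ⊓ ((¬B ⊔ A) ⊓ ¬D)) unsat w.r.t. T
   all branches close; clash {A, ¬A} at x₀
2. Hence (B ⊓ C) ⊑ ((B ⊓ ¬A) ⊔ D): entailed.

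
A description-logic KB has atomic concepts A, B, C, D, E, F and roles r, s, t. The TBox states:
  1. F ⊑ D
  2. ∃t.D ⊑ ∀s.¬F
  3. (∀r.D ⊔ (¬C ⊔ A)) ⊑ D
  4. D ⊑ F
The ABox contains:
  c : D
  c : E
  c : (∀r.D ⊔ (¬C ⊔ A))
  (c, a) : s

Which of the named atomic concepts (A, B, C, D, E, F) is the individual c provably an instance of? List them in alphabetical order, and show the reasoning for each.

1. c : A?  L(c) = {D, E, (∀r.D ⊔ (¬C ⊔ A))} ∪ {¬A}
   apply at c: D⊑F
   open: L(c) ⊇ {D, E, F, ¬A, ∀r.D, …} — c ∉ A possible
2. c : B?  L(c) = {D, E, (∀r.D ⊔ (¬C ⊔ A))} ∪ {¬B}
   apply at c: D⊑F
   open: L(c) ⊇ {D, E, F, ¬B, ∀r.D, …} — c ∉ B possible
3. c : C?  L(c) = {D, E, (∀r.D ⊔ (¬C ⊔ A))} ∪ {¬C}
   apply at c: D⊑F
   open: L(c) ⊇ {D, E, F, ¬C, ∀r.D, …} — c ∉ C possible
4. c : D?  L(c) = {D, E, (∀r.D ⊔ (¬C ⊔ A))} ∪ {¬D}
   clash {D, ¬D} at c — c ∈ D
5. c : E?  L(c) = {D, E, (∀r.D ⊔ (¬C ⊔ A))} ∪ {¬E}
   clash {E, ¬E} at c — c ∈ E
6. c : F?  L(c) = {D, E, (∀r.D ⊔ (¬C ⊔ A))} ∪ {¬F}
   clash {F, ¬F} at c — c ∈ F
7. Entailed for c: {D, E, F}

{D, E, F}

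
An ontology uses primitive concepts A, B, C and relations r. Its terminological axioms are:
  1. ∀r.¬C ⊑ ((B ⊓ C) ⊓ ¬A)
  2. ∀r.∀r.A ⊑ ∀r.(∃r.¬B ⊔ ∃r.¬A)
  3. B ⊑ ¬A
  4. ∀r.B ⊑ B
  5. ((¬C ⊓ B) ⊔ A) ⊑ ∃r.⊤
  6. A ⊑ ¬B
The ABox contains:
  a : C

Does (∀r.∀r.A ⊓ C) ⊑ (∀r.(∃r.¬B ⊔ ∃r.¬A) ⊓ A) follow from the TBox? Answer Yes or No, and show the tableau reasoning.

No

1. (∀r.∀r.A ⊓ C) ⊑ (∀r.(∃r.¬B ⊔ ∃r.¬A) ⊓ A)  ⇔  ((∀r.∀r.A ⊓ C) ⊓ (∃r.(∀r.B ⊓ ∀r.A) ⊔ ¬A)) unsat w.r.t. T
   apply at x₀: ∀r.∀r.A⊑∀r.(∃r.¬B ⊔ ∃r.¬A)
   open: L(x₀) ⊇ {C, ¬A, ∀r.(∃r.¬B ⊔ ∃r.¬A), ∀r.∀r.A, ∃r.C, …} (+ ∃-successors)
2. Hence (∀r.∀r.A ⊓ C) ⊑ (∀r.(∃r.¬B ⊔ ∃r.¬A) ⊓ A): not entailed.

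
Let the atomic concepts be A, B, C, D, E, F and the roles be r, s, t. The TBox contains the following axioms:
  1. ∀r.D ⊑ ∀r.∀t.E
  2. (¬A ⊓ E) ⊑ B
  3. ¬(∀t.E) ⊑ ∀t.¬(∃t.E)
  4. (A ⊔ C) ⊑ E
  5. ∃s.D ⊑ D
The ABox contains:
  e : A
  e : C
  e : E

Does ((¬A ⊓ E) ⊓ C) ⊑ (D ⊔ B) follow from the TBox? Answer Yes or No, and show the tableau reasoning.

Yes

1. ((¬A ⊓ E) ⊓ C) ⊑ (D ⊔ B)  ⇔  (((¬A ⊓ E) ⊓ C) ⊓ (¬D ⊓ ¬B)) unsat w.r.t. T
   all branches close; clash {B, ¬B} at x₀
2. Hence ((¬A ⊓ E) ⊓ C) ⊑ (D ⊔ B): entailed.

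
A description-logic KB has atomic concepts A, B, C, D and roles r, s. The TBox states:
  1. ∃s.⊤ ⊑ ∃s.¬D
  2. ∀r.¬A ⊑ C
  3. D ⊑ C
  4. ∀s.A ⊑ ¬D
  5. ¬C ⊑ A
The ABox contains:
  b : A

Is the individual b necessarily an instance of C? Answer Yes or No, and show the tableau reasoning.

No

1. b : C?  L(b) = {A} ∪ {¬C}
   open: L(b) ⊇ {A, ¬C, ¬D, ∀s.⊥, ∃r.A} (+ ∃-successors) — b ∉ C possible
2. Hence b : C: not entailed.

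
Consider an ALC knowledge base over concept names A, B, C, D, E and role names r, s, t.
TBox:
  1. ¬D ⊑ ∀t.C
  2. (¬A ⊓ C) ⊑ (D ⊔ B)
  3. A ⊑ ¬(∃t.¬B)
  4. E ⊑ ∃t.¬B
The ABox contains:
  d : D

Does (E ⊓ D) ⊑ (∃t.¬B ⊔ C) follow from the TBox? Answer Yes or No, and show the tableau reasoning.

Yes

1. (E ⊓ D) ⊑ (∃t.¬B ⊔ C)  ⇔  ((E ⊓ D) ⊓ (∀t.B ⊓ ¬C)) unsat w.r.t. T
   all branches close; clash {B, ¬B} at an ∃-successor
2. Hence (E ⊓ D) ⊑ (∃t.¬B ⊔ C): entailed.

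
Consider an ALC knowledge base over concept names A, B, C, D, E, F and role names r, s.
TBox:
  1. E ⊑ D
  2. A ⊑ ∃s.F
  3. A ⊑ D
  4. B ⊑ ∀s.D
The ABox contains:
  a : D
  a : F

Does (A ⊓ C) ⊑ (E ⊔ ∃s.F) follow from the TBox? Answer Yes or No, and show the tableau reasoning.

Yes

1. (A ⊓ C) ⊑ (E ⊔ ∃s.F)  ⇔  ((A ⊓ C) ⊓ (¬E ⊓ ∀s.¬F)) unsat w.r.t. T
   all branches close; clash {F, ¬F} at an ∃-successor
2. Hence (A ⊓ C) ⊑ (E ⊔ ∃s.F): entailed.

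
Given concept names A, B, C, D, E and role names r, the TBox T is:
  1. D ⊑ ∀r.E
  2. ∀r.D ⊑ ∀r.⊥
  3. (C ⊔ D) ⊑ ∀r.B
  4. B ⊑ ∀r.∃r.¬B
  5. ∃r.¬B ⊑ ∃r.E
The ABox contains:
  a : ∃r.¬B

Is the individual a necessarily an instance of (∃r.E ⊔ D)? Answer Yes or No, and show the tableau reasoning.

Yes

1. a : (∃r.E ⊔ D)?  L(a) = {∃r.¬B} ∪ {(∀r.¬E ⊓ ¬D)}
   clash ⊥ at an ∃-successor — a ∈ (∃r.E ⊔ D)
2. Hence a : (∃r.E ⊔ D): entailed.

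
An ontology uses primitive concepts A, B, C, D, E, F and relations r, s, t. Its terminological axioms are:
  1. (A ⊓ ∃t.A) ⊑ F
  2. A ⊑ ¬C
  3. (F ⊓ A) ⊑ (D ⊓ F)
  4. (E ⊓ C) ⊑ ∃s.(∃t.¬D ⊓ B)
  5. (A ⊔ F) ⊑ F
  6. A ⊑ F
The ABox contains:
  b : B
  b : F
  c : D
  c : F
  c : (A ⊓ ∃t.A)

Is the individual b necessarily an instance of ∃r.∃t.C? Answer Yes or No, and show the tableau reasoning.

No

1. b : ∃r.∃t.C?  L(b) = {B, F} ∪ {∀r.∀t.¬C}
   open: L(b) ⊇ {B, F, ¬A, ¬E, ∀r.∀t.¬C} — b ∉ ∃r.∃t.C possible
2. Hence b : ∃r.∃t.C: not entailed.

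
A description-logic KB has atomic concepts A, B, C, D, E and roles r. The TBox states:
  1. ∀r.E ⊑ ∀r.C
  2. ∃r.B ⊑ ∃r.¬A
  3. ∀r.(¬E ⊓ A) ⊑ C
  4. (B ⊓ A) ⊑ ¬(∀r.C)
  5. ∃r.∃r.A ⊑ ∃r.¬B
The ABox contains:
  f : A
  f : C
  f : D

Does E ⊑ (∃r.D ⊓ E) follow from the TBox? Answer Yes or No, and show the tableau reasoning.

1. E ⊑ (∃r.D ⊓ E)  ⇔  (E ⊓ (∀r.¬D ⊔ ¬E)) unsat w.r.t. T
   open: L(x₀) ⊇ {E, ¬B, ∀r.¬B, ∀r.¬D, ∀r.∀r.¬A, …} (+ ∃-successors)
2. Hence E ⊑ (∃r.D ⊓ E): not entailed.

No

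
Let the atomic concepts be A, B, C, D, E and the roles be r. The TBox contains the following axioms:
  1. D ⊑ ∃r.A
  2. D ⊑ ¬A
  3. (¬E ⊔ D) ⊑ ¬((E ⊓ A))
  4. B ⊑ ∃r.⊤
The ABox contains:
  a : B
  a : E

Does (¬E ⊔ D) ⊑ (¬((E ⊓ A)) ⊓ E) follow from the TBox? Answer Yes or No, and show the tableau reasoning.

1. (¬E ⊔ D) ⊑ (¬((E ⊓ A)) ⊓ E)  ⇔  ((¬E ⊔ D) ⊓ ((E ⊓ A) ⊔ ¬E)) unsat w.r.t. T
   apply at x₀: (¬E ⊔ D)⊑¬((E ⊓ A))
   open: L(x₀) ⊇ {¬B, ¬D, ¬E}
2. Hence (¬E ⊔ D) ⊑ (¬((E ⊓ A)) ⊓ E): not entailed.

No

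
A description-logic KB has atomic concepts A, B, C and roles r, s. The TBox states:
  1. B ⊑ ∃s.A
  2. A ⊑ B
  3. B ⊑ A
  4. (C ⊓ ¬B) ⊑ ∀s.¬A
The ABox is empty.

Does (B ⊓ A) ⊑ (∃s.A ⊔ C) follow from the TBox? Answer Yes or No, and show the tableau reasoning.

1. (B ⊓ A) ⊑ (∃s.A ⊔ C)  ⇔  ((B ⊓ A) ⊓ (∀s.¬A ⊓ ¬C)) unsat w.r.t. T
   all branches close; clash {A, ¬A} at an ∃-successor
2. Hence (B ⊓ A) ⊑ (∃s.A ⊔ C): entailed.

Yes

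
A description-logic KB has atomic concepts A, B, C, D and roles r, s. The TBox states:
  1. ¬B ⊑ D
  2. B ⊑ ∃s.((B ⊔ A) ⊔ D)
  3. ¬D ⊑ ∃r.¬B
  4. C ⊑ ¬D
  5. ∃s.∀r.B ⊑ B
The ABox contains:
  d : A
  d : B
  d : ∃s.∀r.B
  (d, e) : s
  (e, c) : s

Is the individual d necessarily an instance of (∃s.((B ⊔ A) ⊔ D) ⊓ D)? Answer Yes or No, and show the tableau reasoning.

No

1. d : (∃s.((B ⊔ A) ⊔ D) ⊓ D)?  L(d) = {A, B, ∃s.∀r.B} ∪ {(∀s.((¬B ⊓ ¬A) ⊓ ¬D) ⊔ ¬D)}
   apply at d: B⊑∃s.((B ⊔ A) ⊔ D)
   open: L(d) ⊇ {A, B, ¬C, ¬D, ∃r.¬B, …} (+ ∃-successors) — d ∉ (∃s.((B ⊔ A) ⊔ D) ⊓ D) possible
2. Hence d : (∃s.((B ⊔ A) ⊔ D) ⊓ D): not entailed.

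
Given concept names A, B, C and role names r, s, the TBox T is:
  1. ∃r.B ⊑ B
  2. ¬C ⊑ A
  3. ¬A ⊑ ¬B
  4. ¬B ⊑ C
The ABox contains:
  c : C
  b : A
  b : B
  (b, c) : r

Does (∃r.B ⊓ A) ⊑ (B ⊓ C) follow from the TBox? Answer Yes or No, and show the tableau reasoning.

No

1. (∃r.B ⊓ A) ⊑ (B ⊓ C)  ⇔  ((∃r.B ⊓ A) ⊓ (¬B ⊔ ¬C)) unsat w.r.t. T
   apply at x₀: ∃r.B⊑B
   open: L(x₀) ⊇ {A, B, ¬C, ∃r.B} (+ ∃-successors)
2. Hence (∃r.B ⊓ A) ⊑ (B ⊓ C): not entailed.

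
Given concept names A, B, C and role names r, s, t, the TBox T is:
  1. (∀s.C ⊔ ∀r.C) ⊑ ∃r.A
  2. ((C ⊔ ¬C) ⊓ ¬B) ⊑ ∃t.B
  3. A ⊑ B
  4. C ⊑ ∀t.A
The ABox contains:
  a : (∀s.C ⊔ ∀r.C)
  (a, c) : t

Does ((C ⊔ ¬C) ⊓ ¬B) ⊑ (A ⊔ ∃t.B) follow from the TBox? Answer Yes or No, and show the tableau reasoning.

Yes

1. ((C ⊔ ¬C) ⊓ ¬B) ⊑ (A ⊔ ∃t.B)  ⇔  (((C ⊔ ¬C) ⊓ ¬B) ⊓ (¬A ⊓ ∀t.¬B)) unsat w.r.t. T
   all branches close; clash {B, ¬B} at an ∃-successor
2. Hence ((C ⊔ ¬C) ⊓ ¬B) ⊑ (A ⊔ ∃t.B): entailed.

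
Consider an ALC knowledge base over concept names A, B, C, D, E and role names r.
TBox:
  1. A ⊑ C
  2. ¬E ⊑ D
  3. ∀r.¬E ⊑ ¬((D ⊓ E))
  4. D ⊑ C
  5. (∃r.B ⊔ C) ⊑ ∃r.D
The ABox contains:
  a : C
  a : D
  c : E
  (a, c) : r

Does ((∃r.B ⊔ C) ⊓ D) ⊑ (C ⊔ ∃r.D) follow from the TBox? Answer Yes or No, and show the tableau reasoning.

1. ((∃r.B ⊔ C) ⊓ D) ⊑ (C ⊔ ∃r.D)  ⇔  (((∃r.B ⊔ C) ⊓ D) ⊓ (¬C ⊓ ∀r.¬D)) unsat w.r.t. T
   all branches close; clash {C, ¬C} at x₀
2. Hence ((∃r.B ⊔ C) ⊓ D) ⊑ (C ⊔ ∃r.D): entailed.

Yes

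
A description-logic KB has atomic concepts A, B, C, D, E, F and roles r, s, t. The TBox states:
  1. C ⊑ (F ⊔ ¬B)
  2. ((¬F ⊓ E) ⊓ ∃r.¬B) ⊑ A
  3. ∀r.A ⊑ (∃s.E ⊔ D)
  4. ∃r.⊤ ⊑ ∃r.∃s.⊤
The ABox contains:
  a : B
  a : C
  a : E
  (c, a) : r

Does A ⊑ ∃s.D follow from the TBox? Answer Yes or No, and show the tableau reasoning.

1. A ⊑ ∃s.D  ⇔  (A ⊓ ∀s.¬D) unsat w.r.t. T
   open: L(x₀) ⊇ {A, ¬C, ∀r.⊥, ∀s.¬D, ∃s.E} (+ ∃-successors)
2. Hence A ⊑ ∃s.D: not entailed.

No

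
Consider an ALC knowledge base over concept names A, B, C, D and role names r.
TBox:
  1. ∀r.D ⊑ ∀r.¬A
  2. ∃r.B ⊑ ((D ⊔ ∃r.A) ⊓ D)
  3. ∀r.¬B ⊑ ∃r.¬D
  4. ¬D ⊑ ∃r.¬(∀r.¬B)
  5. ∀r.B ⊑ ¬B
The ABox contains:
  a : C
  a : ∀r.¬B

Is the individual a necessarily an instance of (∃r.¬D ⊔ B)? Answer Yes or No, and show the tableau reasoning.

Yes

1. a : (∃r.¬D ⊔ B)?  L(a) = {C, ∀r.¬B} ∪ {(∀r.D ⊓ ¬B)}
   clash {D, ¬D} at an ∃-successor — a ∈ (∃r.¬D ⊔ B)
2. Hence a : (∃r.¬D ⊔ B): entailed.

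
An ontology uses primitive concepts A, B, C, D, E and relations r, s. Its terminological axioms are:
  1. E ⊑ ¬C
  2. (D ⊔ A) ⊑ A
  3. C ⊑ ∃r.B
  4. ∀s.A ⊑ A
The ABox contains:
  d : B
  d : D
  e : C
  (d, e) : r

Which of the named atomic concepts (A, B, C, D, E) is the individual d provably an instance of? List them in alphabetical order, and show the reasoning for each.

{A, B, D}

1. d : A?  L(d) = {B, D} ∪ {¬A}
   clash {A, ¬A} at d — d ∈ A
2. d : B?  L(d) = {B, D} ∪ {¬B}
   clash {B, ¬B} at d — d ∈ B
3. d : C?  L(d) = {B, D} ∪ {¬C}
   open: L(d) ⊇ {A, B, D, ¬C} — d ∉ C possible
4. d : D?  L(d) = {B, D} ∪ {¬D}
   clash {D, ¬D} at d — d ∈ D
5. d : E?  L(d) = {B, D} ∪ {¬E}
   open: L(d) ⊇ {A, B, D, ¬C, ¬E} — d ∉ E possible
6. Entailed for d: {A, B, D}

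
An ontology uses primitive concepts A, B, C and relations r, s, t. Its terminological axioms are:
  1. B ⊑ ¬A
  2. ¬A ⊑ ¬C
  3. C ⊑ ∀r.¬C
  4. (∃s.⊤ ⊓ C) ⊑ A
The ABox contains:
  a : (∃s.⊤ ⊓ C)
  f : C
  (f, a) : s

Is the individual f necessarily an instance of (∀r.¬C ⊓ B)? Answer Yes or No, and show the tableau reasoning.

1. f : (∀r.¬C ⊓ B)?  L(f) = {C} ∪ {(∃r.C ⊔ ¬B)}
   apply at f: C⊑∀r.¬C
   open: L(f) ⊇ {A, C, ¬B, ∀r.¬C} — f ∉ (∀r.¬C ⊓ B) possible
2. Hence f : (∀r.¬C ⊓ B): not entailed.

No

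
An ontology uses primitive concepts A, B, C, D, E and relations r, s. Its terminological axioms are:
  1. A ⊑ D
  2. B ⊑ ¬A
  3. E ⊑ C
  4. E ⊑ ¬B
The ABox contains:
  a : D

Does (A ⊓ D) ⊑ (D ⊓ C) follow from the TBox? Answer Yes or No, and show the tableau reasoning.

No

1. (A ⊓ D) ⊑ (D ⊓ C)  ⇔  ((A ⊓ D) ⊓ (¬D ⊔ ¬C)) unsat w.r.t. T
   open: L(x₀) ⊇ {A, D, ¬B, ¬C, ¬E}
2. Hence (A ⊓ D) ⊑ (D ⊓ C): not entailed.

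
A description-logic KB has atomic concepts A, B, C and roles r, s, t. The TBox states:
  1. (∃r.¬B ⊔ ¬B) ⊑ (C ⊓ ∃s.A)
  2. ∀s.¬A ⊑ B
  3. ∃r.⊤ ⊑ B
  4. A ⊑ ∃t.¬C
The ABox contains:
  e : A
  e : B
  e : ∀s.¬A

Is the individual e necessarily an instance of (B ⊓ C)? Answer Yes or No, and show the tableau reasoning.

1. e : (B ⊓ C)?  L(e) = {A, B, ∀s.¬A} ∪ {(¬B ⊔ ¬C)}
   apply at e: A⊑∃t.¬C
   open: L(e) ⊇ {A, B, ¬C, ∀r.B, ∀s.¬A, …} (+ ∃-successors) — e ∉ (B ⊓ C) possible
2. Hence e : (B ⊓ C): not entailed.

No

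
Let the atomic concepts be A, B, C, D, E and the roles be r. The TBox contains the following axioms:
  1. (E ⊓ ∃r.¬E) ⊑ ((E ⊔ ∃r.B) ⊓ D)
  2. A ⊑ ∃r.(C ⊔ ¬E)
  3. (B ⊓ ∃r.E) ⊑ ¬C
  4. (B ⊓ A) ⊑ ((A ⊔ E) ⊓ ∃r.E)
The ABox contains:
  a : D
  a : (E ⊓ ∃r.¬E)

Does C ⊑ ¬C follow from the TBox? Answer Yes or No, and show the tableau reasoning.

1. C ⊑ ¬C  ⇔  (C ⊓ C) unsat w.r.t. T
   open: L(x₀) ⊇ {C, ¬A, ¬B, ¬E}
2. Hence C ⊑ ¬C: not entailed.

No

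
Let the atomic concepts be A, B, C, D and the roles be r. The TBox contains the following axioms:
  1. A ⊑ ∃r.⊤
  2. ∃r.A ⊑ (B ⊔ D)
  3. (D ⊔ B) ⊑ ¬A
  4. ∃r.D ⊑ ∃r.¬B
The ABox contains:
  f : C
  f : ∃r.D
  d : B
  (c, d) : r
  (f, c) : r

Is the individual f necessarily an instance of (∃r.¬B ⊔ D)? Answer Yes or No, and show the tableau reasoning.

Yes

1. f : (∃r.¬B ⊔ D)?  L(f) = {C, ∃r.D} ∪ {(∀r.B ⊓ ¬D)}
   clash {D, ¬D} at f — f ∈ (∃r.¬B ⊔ D)
2. Hence f : (∃r.¬B ⊔ D): entailed.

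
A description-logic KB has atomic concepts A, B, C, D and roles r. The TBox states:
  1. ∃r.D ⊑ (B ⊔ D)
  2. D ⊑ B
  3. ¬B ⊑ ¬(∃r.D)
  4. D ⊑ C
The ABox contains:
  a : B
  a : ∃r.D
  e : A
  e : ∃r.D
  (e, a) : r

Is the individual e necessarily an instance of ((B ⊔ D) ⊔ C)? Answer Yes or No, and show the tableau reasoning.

Yes

1. e : ((B ⊔ D) ⊔ C)?  L(e) = {A, ∃r.D} ∪ {((¬B ⊓ ¬D) ⊓ ¬C)}
   clash {D, ¬D} at an ∃-successor — e ∈ ((B ⊔ D) ⊔ C)
2. Hence e : ((B ⊔ D) ⊔ C): entailed.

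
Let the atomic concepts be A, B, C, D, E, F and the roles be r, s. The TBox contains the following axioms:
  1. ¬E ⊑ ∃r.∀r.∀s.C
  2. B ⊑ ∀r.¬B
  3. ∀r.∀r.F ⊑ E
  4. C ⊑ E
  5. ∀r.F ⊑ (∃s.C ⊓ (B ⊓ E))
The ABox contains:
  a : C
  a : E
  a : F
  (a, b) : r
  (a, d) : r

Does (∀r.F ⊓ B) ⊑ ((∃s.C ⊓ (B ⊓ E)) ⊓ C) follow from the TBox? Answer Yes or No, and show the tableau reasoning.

No

1. (∀r.F ⊓ B) ⊑ ((∃s.C ⊓ (B ⊓ E)) ⊓ C)  ⇔  ((∀r.F ⊓ B) ⊓ ((∀s.¬C ⊔ (¬B ⊔ ¬E)) ⊔ ¬C)) unsat w.r.t. T
   apply at x₀: B⊑∀r.¬B; ∀r.F⊑(∃s.C ⊓ (B ⊓ E))
   open: L(x₀) ⊇ {B, E, ¬C, ∀r.F, ∀r.¬B, …} (+ ∃-successors)
2. Hence (∀r.F ⊓ B) ⊑ ((∃s.C ⊓ (B ⊓ E)) ⊓ C): not entailed.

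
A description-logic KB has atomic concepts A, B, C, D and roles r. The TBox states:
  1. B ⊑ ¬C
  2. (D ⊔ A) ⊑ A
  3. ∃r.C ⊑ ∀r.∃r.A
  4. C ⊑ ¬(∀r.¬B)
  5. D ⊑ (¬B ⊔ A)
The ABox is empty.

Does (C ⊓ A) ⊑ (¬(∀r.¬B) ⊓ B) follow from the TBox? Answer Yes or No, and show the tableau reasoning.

No

1. (C ⊓ A) ⊑ (¬(∀r.¬B) ⊓ B)  ⇔  ((C ⊓ A) ⊓ (∀r.¬B ⊔ ¬B)) unsat w.r.t. T
   apply at x₀: C⊑¬(∀r.¬B)
   open: L(x₀) ⊇ {A, C, ¬B, ¬D, ∀r.¬C, …} (+ ∃-successors)
2. Hence (C ⊓ A) ⊑ (¬(∀r.¬B) ⊓ B): not entailed.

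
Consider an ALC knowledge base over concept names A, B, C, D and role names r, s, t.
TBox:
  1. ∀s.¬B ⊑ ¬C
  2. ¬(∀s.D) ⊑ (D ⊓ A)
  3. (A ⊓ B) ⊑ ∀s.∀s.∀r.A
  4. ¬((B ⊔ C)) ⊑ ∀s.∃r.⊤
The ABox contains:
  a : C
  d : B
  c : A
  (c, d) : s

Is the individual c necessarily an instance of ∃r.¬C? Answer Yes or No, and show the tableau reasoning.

No

1. c : ∃r.¬C?  L(c) = {A} ∪ {∀r.C}
   open: L(c) ⊇ {A, B, ∀r.C, ∀s.D, ∀s.∀s.∀r.A, …} (+ ∃-successors) — c ∉ ∃r.¬C possible
2. Hence c : ∃r.¬C: not entailed.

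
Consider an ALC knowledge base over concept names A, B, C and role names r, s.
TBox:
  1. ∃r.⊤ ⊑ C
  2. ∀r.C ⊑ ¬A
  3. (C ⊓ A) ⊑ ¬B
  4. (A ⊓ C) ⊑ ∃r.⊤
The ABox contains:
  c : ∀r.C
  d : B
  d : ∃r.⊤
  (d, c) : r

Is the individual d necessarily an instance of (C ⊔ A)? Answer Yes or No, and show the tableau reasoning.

1. d : (C ⊔ A)?  L(d) = {B, ∃r.⊤} ∪ {(¬C ⊓ ¬A)}
   clash {C, ¬C} at d — d ∈ (C ⊔ A)
2. Hence d : (C ⊔ A): entailed.

Yes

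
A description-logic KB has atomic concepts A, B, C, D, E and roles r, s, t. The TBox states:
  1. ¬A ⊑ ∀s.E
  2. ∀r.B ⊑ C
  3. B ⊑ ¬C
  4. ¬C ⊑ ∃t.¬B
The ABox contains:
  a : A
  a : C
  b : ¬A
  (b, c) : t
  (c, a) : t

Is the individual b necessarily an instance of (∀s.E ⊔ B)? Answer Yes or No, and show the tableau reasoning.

Yes

1. b : (∀s.E ⊔ B)?  L(b) = {¬A} ∪ {(∃s.¬E ⊓ ¬B)}
   clash {E, ¬E} at an ∃-successor — b ∈ (∀s.E ⊔ B)
2. Hence b : (∀s.E ⊔ B): entailed.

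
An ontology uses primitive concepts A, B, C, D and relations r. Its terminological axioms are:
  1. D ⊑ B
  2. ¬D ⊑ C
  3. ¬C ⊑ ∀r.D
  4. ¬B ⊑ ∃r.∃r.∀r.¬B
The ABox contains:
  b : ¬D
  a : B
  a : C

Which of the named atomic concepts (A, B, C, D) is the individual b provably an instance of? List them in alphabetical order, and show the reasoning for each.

1. b : A?  L(b) = {¬D} ∪ {¬A}
   apply at b: ¬D⊑C
   open: L(b) ⊇ {B, C, ¬A, ¬D} — b ∉ A possible
2. b : B?  L(b) = {¬D} ∪ {¬B}
   apply at b: ¬D⊑C; ¬B⊑∃r.∃r.∀r.¬B
   open: L(b) ⊇ {C, ¬B, ¬D, ∃r.∃r.∀r.¬B} (+ ∃-successors) — b ∉ B possible
3. b : C?  L(b) = {¬D} ∪ {¬C}
   clash {C, ¬C} at b — b ∈ C
4. b : D?  L(b) = {¬D} ∪ {¬D}
   apply at b: ¬D⊑C
   open: L(b) ⊇ {B, C, ¬D} — b ∉ D possible
5. Entailed for b: {C}

{C}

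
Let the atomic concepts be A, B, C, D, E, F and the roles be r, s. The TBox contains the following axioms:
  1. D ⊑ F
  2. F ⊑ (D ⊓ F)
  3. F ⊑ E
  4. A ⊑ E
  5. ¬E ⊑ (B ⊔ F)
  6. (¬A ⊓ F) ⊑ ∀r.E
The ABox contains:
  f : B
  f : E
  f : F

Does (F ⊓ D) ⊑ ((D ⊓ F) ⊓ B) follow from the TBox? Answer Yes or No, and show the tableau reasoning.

No

1. (F ⊓ D) ⊑ ((D ⊓ F) ⊓ B)  ⇔  ((F ⊓ D) ⊓ ((¬D ⊔ ¬F) ⊔ ¬B)) unsat w.r.t. T
   apply at x₀: F⊑(D ⊓ F); F⊑E
   open: L(x₀) ⊇ {A, D, E, F, ¬B}
2. Hence (F ⊓ D) ⊑ ((D ⊓ F) ⊓ B): not entailed.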